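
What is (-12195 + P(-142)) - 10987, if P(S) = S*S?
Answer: -3018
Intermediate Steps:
P(S) = S**2
(-12195 + P(-142)) - 10987 = (-12195 + (-142)**2) - 10987 = (-12195 + 20164) - 10987 = 7969 - 10987 = -3018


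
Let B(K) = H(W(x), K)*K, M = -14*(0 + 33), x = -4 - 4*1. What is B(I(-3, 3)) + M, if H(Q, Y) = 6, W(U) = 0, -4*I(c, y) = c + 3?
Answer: -462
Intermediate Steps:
x = -8 (x = -4 - 4 = -8)
I(c, y) = -¾ - c/4 (I(c, y) = -(c + 3)/4 = -(3 + c)/4 = -¾ - c/4)
M = -462 (M = -14*33 = -462)
B(K) = 6*K
B(I(-3, 3)) + M = 6*(-¾ - ¼*(-3)) - 462 = 6*(-¾ + ¾) - 462 = 6*0 - 462 = 0 - 462 = -462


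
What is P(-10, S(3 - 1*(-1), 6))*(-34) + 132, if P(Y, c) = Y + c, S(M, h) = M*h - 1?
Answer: -310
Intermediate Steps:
S(M, h) = -1 + M*h
P(-10, S(3 - 1*(-1), 6))*(-34) + 132 = (-10 + (-1 + (3 - 1*(-1))*6))*(-34) + 132 = (-10 + (-1 + (3 + 1)*6))*(-34) + 132 = (-10 + (-1 + 4*6))*(-34) + 132 = (-10 + (-1 + 24))*(-34) + 132 = (-10 + 23)*(-34) + 132 = 13*(-34) + 132 = -442 + 132 = -310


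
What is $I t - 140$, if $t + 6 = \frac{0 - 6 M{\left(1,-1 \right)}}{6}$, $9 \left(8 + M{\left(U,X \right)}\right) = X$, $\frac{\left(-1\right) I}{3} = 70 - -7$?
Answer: $- \frac{1883}{3} \approx -627.67$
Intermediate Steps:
$I = -231$ ($I = - 3 \left(70 - -7\right) = - 3 \left(70 + 7\right) = \left(-3\right) 77 = -231$)
$M{\left(U,X \right)} = -8 + \frac{X}{9}$
$t = \frac{19}{9}$ ($t = -6 + \frac{0 - 6 \left(-8 + \frac{1}{9} \left(-1\right)\right)}{6} = -6 + \left(0 - 6 \left(-8 - \frac{1}{9}\right)\right) \frac{1}{6} = -6 + \left(0 - - \frac{146}{3}\right) \frac{1}{6} = -6 + \left(0 + \frac{146}{3}\right) \frac{1}{6} = -6 + \frac{146}{3} \cdot \frac{1}{6} = -6 + \frac{73}{9} = \frac{19}{9} \approx 2.1111$)
$I t - 140 = \left(-231\right) \frac{19}{9} - 140 = - \frac{1463}{3} - 140 = - \frac{1883}{3}$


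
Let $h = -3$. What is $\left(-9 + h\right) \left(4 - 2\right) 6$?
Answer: $-144$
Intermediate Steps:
$\left(-9 + h\right) \left(4 - 2\right) 6 = \left(-9 - 3\right) \left(4 - 2\right) 6 = - 12 \cdot 2 \cdot 6 = \left(-12\right) 12 = -144$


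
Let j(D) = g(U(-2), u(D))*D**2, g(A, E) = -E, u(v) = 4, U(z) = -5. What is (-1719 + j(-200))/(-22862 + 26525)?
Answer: -161719/3663 ≈ -44.149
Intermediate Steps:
j(D) = -4*D**2 (j(D) = (-1*4)*D**2 = -4*D**2)
(-1719 + j(-200))/(-22862 + 26525) = (-1719 - 4*(-200)**2)/(-22862 + 26525) = (-1719 - 4*40000)/3663 = (-1719 - 160000)*(1/3663) = -161719*1/3663 = -161719/3663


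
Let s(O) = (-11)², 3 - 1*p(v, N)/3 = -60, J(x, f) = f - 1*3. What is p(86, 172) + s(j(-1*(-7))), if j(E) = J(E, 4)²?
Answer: 310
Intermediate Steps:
J(x, f) = -3 + f (J(x, f) = f - 3 = -3 + f)
p(v, N) = 189 (p(v, N) = 9 - 3*(-60) = 9 + 180 = 189)
j(E) = 1 (j(E) = (-3 + 4)² = 1² = 1)
s(O) = 121
p(86, 172) + s(j(-1*(-7))) = 189 + 121 = 310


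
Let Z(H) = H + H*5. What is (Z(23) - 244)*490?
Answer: -51940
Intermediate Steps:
Z(H) = 6*H (Z(H) = H + 5*H = 6*H)
(Z(23) - 244)*490 = (6*23 - 244)*490 = (138 - 244)*490 = -106*490 = -51940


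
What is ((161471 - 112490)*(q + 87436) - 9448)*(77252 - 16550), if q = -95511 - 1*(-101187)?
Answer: 276844183455648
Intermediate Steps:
q = 5676 (q = -95511 + 101187 = 5676)
((161471 - 112490)*(q + 87436) - 9448)*(77252 - 16550) = ((161471 - 112490)*(5676 + 87436) - 9448)*(77252 - 16550) = (48981*93112 - 9448)*60702 = (4560718872 - 9448)*60702 = 4560709424*60702 = 276844183455648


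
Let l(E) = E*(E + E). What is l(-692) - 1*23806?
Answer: 933922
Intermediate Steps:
l(E) = 2*E² (l(E) = E*(2*E) = 2*E²)
l(-692) - 1*23806 = 2*(-692)² - 1*23806 = 2*478864 - 23806 = 957728 - 23806 = 933922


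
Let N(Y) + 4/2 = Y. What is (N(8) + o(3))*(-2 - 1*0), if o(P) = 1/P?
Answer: -38/3 ≈ -12.667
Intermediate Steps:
N(Y) = -2 + Y
(N(8) + o(3))*(-2 - 1*0) = ((-2 + 8) + 1/3)*(-2 - 1*0) = (6 + ⅓)*(-2 + 0) = (19/3)*(-2) = -38/3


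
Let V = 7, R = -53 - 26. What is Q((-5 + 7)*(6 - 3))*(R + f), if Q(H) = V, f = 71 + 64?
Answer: 392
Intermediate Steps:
R = -79
f = 135
Q(H) = 7
Q((-5 + 7)*(6 - 3))*(R + f) = 7*(-79 + 135) = 7*56 = 392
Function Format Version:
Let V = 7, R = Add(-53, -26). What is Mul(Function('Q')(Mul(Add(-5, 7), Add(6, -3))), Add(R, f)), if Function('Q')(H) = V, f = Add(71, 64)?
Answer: 392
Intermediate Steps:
R = -79
f = 135
Function('Q')(H) = 7
Mul(Function('Q')(Mul(Add(-5, 7), Add(6, -3))), Add(R, f)) = Mul(7, Add(-79, 135)) = Mul(7, 56) = 392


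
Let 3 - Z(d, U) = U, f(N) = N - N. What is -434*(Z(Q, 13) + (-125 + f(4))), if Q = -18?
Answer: 58590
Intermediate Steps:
f(N) = 0
Z(d, U) = 3 - U
-434*(Z(Q, 13) + (-125 + f(4))) = -434*((3 - 1*13) + (-125 + 0)) = -434*((3 - 13) - 125) = -434*(-10 - 125) = -434*(-135) = 58590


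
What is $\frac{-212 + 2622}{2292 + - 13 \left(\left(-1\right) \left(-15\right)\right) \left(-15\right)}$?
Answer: $\frac{2410}{5217} \approx 0.46195$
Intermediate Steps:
$\frac{-212 + 2622}{2292 + - 13 \left(\left(-1\right) \left(-15\right)\right) \left(-15\right)} = \frac{2410}{2292 + \left(-13\right) 15 \left(-15\right)} = \frac{2410}{2292 - -2925} = \frac{2410}{2292 + 2925} = \frac{2410}{5217}$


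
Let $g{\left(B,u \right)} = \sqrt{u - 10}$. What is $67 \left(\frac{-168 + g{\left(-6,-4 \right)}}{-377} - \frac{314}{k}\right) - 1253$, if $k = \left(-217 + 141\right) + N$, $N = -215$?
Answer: $- \frac{126256049}{109707} - \frac{67 i \sqrt{14}}{377} \approx -1150.8 - 0.66496 i$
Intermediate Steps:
$g{\left(B,u \right)} = \sqrt{-10 + u}$
$k = -291$ ($k = \left(-217 + 141\right) - 215 = -76 - 215 = -291$)
$67 \left(\frac{-168 + g{\left(-6,-4 \right)}}{-377} - \frac{314}{k}\right) - 1253 = 67 \left(\frac{-168 + \sqrt{-10 - 4}}{-377} - \frac{314}{-291}\right) - 1253 = 67 \left(\left(-168 + \sqrt{-14}\right) \left(- \frac{1}{377}\right) - - \frac{314}{291}\right) - 1253 = 67 \left(\left(-168 + i \sqrt{14}\right) \left(- \frac{1}{377}\right) + \frac{314}{291}\right) - 1253 = 67 \left(\left(\frac{168}{377} - \frac{i \sqrt{14}}{377}\right) + \frac{314}{291}\right) - 1253 = 67 \left(\frac{167266}{109707} - \frac{i \sqrt{14}}{377}\right) - 1253 = \left(\frac{11206822}{109707} - \frac{67 i \sqrt{14}}{377}\right) - 1253 = - \frac{126256049}{109707} - \frac{67 i \sqrt{14}}{377}$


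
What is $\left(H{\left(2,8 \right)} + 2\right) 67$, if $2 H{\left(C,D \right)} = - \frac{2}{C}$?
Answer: $\frac{201}{2} \approx 100.5$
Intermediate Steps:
$H{\left(C,D \right)} = - \frac{1}{C}$ ($H{\left(C,D \right)} = \frac{\left(-2\right) \frac{1}{C}}{2} = - \frac{1}{C}$)
$\left(H{\left(2,8 \right)} + 2\right) 67 = \left(- \frac{1}{2} + 2\right) 67 = \frac{3}{2} \cdot 67 = \frac{201}{2}$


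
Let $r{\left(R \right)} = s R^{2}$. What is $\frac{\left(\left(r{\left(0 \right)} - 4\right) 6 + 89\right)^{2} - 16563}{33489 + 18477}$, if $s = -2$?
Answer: $- \frac{6169}{25983} \approx -0.23742$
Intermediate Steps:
$r{\left(R \right)} = - 2 R^{2}$
$\frac{\left(\left(r{\left(0 \right)} - 4\right) 6 + 89\right)^{2} - 16563}{33489 + 18477} = \frac{\left(\left(- 2 \cdot 0^{2} - 4\right) 6 + 89\right)^{2} - 16563}{33489 + 18477} = \frac{\left(\left(\left(-2\right) 0 - 4\right) 6 + 89\right)^{2} - 16563}{51966} = \left(\left(\left(0 - 4\right) 6 + 89\right)^{2} - 16563\right) \frac{1}{51966} = \left(\left(\left(-4\right) 6 + 89\right)^{2} - 16563\right) \frac{1}{51966} = \left(\left(-24 + 89\right)^{2} - 16563\right) \frac{1}{51966} = \left(65^{2} - 16563\right) \frac{1}{51966} = \left(4225 - 16563\right) \frac{1}{51966} = \left(-12338\right) \frac{1}{51966} = - \frac{6169}{25983}$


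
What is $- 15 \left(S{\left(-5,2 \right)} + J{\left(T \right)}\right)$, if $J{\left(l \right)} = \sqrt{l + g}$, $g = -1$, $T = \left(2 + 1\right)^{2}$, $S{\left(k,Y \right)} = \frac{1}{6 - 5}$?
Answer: $-15 - 30 \sqrt{2} \approx -57.426$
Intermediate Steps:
$S{\left(k,Y \right)} = 1$ ($S{\left(k,Y \right)} = 1^{-1} = 1$)
$T = 9$ ($T = 3^{2} = 9$)
$J{\left(l \right)} = \sqrt{-1 + l}$ ($J{\left(l \right)} = \sqrt{l - 1} = \sqrt{-1 + l}$)
$- 15 \left(S{\left(-5,2 \right)} + J{\left(T \right)}\right) = - 15 \left(1 + \sqrt{-1 + 9}\right) = - 15 \left(1 + \sqrt{8}\right) = - 15 \left(1 + 2 \sqrt{2}\right) = -15 - 30 \sqrt{2}$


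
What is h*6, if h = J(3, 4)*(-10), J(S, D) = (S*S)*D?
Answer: -2160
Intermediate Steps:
J(S, D) = D*S² (J(S, D) = S²*D = D*S²)
h = -360 (h = (4*3²)*(-10) = (4*9)*(-10) = 36*(-10) = -360)
h*6 = -360*6 = -2160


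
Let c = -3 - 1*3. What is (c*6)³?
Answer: -46656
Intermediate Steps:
c = -6 (c = -3 - 3 = -6)
(c*6)³ = (-6*6)³ = (-36)³ = -46656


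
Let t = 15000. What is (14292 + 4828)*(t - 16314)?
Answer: -25123680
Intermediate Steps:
(14292 + 4828)*(t - 16314) = (14292 + 4828)*(15000 - 16314) = 19120*(-1314) = -25123680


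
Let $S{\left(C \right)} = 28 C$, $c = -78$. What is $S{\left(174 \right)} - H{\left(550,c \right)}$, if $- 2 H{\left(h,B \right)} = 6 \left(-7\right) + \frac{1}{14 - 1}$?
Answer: $\frac{126127}{26} \approx 4851.0$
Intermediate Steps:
$H{\left(h,B \right)} = \frac{545}{26}$ ($H{\left(h,B \right)} = - \frac{6 \left(-7\right) + \frac{1}{14 - 1}}{2} = - \frac{-42 + \frac{1}{13}}{2} = \left(- \frac{1}{2}\right) \left(- \frac{545}{13}\right) = \frac{545}{26}$)
$S{\left(174 \right)} - H{\left(550,c \right)} = 28 \cdot 174 - \frac{545}{26} = 4872 - \frac{545}{26} = \frac{126127}{26}$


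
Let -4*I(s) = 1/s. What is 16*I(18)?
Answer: -2/9 ≈ -0.22222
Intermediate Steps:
I(s) = -1/(4*s)
16*I(18) = 16*(-1/4/18) = 16*(-1/4*1/18) = 16*(-1/72) = -2/9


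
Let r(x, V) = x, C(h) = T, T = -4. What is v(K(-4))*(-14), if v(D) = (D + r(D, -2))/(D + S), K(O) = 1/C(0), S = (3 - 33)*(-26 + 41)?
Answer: -28/1801 ≈ -0.015547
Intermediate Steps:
C(h) = -4
S = -450 (S = -30*15 = -450)
K(O) = -1/4 (K(O) = 1/(-4) = -1/4)
v(D) = 2*D/(-450 + D) (v(D) = (D + D)/(D - 450) = (2*D)/(-450 + D) = 2*D/(-450 + D))
v(K(-4))*(-14) = (2*(-1/4)/(-450 - 1/4))*(-14) = (2*(-1/4)/(-1801/4))*(-14) = (2*(-1/4)*(-4/1801))*(-14) = (2/1801)*(-14) = -28/1801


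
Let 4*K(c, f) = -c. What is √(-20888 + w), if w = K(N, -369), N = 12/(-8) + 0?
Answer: 11*I*√2762/4 ≈ 144.53*I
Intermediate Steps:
N = -3/2 (N = 12*(-⅛) + 0 = -3/2 + 0 = -3/2 ≈ -1.5000)
K(c, f) = -c/4 (K(c, f) = (-c)/4 = -c/4)
w = 3/8 (w = -¼*(-3/2) = 3/8 ≈ 0.37500)
√(-20888 + w) = √(-20888 + 3/8) = √(-167101/8) = 11*I*√2762/4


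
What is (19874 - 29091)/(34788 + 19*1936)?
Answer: -9217/71572 ≈ -0.12878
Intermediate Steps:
(19874 - 29091)/(34788 + 19*1936) = -9217/(34788 + 36784) = -9217/71572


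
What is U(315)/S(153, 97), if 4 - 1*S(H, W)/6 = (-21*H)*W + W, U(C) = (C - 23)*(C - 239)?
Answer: 1387/116838 ≈ 0.011871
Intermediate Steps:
U(C) = (-239 + C)*(-23 + C) (U(C) = (-23 + C)*(-239 + C) = (-239 + C)*(-23 + C))
S(H, W) = 24 - 6*W + 126*H*W (S(H, W) = 24 - 6*((-21*H)*W + W) = 24 - 6*(-21*H*W + W) = 24 - 6*(W - 21*H*W) = 24 + (-6*W + 126*H*W) = 24 - 6*W + 126*H*W)
U(315)/S(153, 97) = (5497 + 315**2 - 262*315)/(24 - 6*97 + 126*153*97) = (5497 + 99225 - 82530)/(24 - 582 + 1869966) = 22192/1869408 = 22192*(1/1869408) = 1387/116838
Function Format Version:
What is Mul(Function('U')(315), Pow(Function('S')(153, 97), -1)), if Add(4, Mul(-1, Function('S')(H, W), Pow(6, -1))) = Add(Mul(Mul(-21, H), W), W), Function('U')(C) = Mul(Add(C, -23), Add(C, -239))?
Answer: Rational(1387, 116838) ≈ 0.011871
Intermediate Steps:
Function('U')(C) = Mul(Add(-239, C), Add(-23, C)) (Function('U')(C) = Mul(Add(-23, C), Add(-239, C)) = Mul(Add(-239, C), Add(-23, C)))
Function('S')(H, W) = Add(24, Mul(-6, W), Mul(126, H, W)) (Function('S')(H, W) = Add(24, Mul(-6, Add(Mul(Mul(-21, H), W), W))) = Add(24, Mul(-6, Add(Mul(-21, H, W), W))) = Add(24, Mul(-6, Add(W, Mul(-21, H, W)))) = Add(24, Add(Mul(-6, W), Mul(126, H, W))) = Add(24, Mul(-6, W), Mul(126, H, W)))
Mul(Function('U')(315), Pow(Function('S')(153, 97), -1)) = Mul(Add(5497, Pow(315, 2), Mul(-262, 315)), Pow(Add(24, Mul(-6, 97), Mul(126, 153, 97)), -1)) = Mul(Add(5497, 99225, -82530), Pow(Add(24, -582, 1869966), -1)) = Mul(22192, Pow(1869408, -1)) = Mul(22192, Rational(1, 1869408)) = Rational(1387, 116838)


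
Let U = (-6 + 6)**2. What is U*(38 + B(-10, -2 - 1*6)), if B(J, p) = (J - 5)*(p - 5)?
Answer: 0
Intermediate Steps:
U = 0 (U = 0**2 = 0)
B(J, p) = (-5 + J)*(-5 + p)
U*(38 + B(-10, -2 - 1*6)) = 0*(38 + (25 - 5*(-10) - 5*(-2 - 1*6) - 10*(-2 - 1*6))) = 0*(38 + (25 + 50 - 5*(-2 - 6) - 10*(-2 - 6))) = 0*(38 + (25 + 50 - 5*(-8) - 10*(-8))) = 0*(38 + (25 + 50 + 40 + 80)) = 0*(38 + 195) = 0*233 = 0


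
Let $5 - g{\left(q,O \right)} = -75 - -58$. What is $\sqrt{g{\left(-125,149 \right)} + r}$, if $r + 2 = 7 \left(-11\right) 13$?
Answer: $3 i \sqrt{109} \approx 31.321 i$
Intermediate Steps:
$g{\left(q,O \right)} = 22$ ($g{\left(q,O \right)} = 5 - \left(-75 - -58\right) = 5 - \left(-75 + 58\right) = 5 - -17 = 5 + 17 = 22$)
$r = -1003$ ($r = -2 + 7 \left(-11\right) 13 = -2 - 1001 = -1003$)
$\sqrt{g{\left(-125,149 \right)} + r} = \sqrt{22 - 1003} = \sqrt{-981} = 3 i \sqrt{109}$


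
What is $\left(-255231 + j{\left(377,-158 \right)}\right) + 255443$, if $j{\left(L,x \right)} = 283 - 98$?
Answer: $397$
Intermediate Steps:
$j{\left(L,x \right)} = 185$ ($j{\left(L,x \right)} = 283 - 98 = 185$)
$\left(-255231 + j{\left(377,-158 \right)}\right) + 255443 = \left(-255231 + 185\right) + 255443 = -255046 + 255443 = 397$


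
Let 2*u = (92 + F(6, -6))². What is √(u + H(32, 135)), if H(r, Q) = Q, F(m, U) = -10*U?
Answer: √11687 ≈ 108.11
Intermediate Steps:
u = 11552 (u = (92 - 10*(-6))²/2 = (92 + 60)²/2 = (½)*152² = (½)*23104 = 11552)
√(u + H(32, 135)) = √(11552 + 135) = √11687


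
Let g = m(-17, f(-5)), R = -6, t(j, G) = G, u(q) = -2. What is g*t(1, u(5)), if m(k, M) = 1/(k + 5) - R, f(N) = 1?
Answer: -71/6 ≈ -11.833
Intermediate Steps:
m(k, M) = 6 + 1/(5 + k) (m(k, M) = 1/(k + 5) - 1*(-6) = 1/(5 + k) + 6 = 6 + 1/(5 + k))
g = 71/12 (g = (31 + 6*(-17))/(5 - 17) = (31 - 102)/(-12) = -1/12*(-71) = 71/12 ≈ 5.9167)
g*t(1, u(5)) = (71/12)*(-2) = -71/6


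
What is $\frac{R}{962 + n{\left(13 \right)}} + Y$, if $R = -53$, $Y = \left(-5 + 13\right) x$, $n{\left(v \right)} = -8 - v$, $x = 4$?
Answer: $\frac{30059}{941} \approx 31.944$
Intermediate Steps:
$Y = 32$ ($Y = \left(-5 + 13\right) 4 = 8 \cdot 4 = 32$)
$\frac{R}{962 + n{\left(13 \right)}} + Y = \frac{1}{962 - 21} \left(-53\right) + 32 = \frac{1}{941} \left(-53\right) + 32 = - \frac{53}{941} + 32 = \frac{30059}{941}$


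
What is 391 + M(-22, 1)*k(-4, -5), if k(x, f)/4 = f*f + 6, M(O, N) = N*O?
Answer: -2337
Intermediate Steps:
k(x, f) = 24 + 4*f² (k(x, f) = 4*(f*f + 6) = 4*(f² + 6) = 4*(6 + f²) = 24 + 4*f²)
391 + M(-22, 1)*k(-4, -5) = 391 + (1*(-22))*(24 + 4*(-5)²) = 391 - 22*(24 + 4*25) = 391 - 22*(24 + 100) = 391 - 22*124 = 391 - 2728 = -2337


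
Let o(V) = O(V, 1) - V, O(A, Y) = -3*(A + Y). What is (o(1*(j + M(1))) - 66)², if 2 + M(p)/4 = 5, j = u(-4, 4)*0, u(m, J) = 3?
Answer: 13689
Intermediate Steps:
j = 0 (j = 3*0 = 0)
O(A, Y) = -3*A - 3*Y
M(p) = 12 (M(p) = -8 + 4*5 = -8 + 20 = 12)
o(V) = -3 - 4*V (o(V) = (-3*V - 3*1) - V = (-3*V - 3) - V = (-3 - 3*V) - V = -3 - 4*V)
(o(1*(j + M(1))) - 66)² = ((-3 - 4*(0 + 12)) - 66)² = ((-3 - 4*12) - 66)² = ((-3 - 48) - 66)² = (-51 - 66)² = (-117)² = 13689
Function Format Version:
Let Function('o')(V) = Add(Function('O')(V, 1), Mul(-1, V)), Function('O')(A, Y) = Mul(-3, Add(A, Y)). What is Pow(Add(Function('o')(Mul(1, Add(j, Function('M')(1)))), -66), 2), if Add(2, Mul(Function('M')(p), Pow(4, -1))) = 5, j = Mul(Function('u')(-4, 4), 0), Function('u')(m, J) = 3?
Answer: 13689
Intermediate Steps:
j = 0 (j = Mul(3, 0) = 0)
Function('O')(A, Y) = Add(Mul(-3, A), Mul(-3, Y))
Function('M')(p) = 12 (Function('M')(p) = Add(-8, Mul(4, 5)) = Add(-8, 20) = 12)
Function('o')(V) = Add(-3, Mul(-4, V)) (Function('o')(V) = Add(Add(Mul(-3, V), Mul(-3, 1)), Mul(-1, V)) = Add(Add(Mul(-3, V), -3), Mul(-1, V)) = Add(Add(-3, Mul(-3, V)), Mul(-1, V)) = Add(-3, Mul(-4, V)))
Pow(Add(Function('o')(Mul(1, Add(j, Function('M')(1)))), -66), 2) = Pow(Add(Add(-3, Mul(-4, Mul(1, Add(0, 12)))), -66), 2) = Pow(Add(Add(-3, Mul(-4, Mul(1, 12))), -66), 2) = Pow(Add(Add(-3, Mul(-4, 12)), -66), 2) = Pow(Add(Add(-3, -48), -66), 2) = Pow(Add(-51, -66), 2) = Pow(-117, 2) = 13689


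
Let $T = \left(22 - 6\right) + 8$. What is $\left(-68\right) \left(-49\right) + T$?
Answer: $3356$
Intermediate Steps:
$T = 24$ ($T = 16 + 8 = 24$)
$\left(-68\right) \left(-49\right) + T = \left(-68\right) \left(-49\right) + 24 = 3332 + 24 = 3356$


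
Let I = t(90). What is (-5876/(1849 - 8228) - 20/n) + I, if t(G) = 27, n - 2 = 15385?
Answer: 2740435603/98153673 ≈ 27.920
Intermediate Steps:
n = 15387 (n = 2 + 15385 = 15387)
I = 27
(-5876/(1849 - 8228) - 20/n) + I = (-5876/(1849 - 8228) - 20/15387) + 27 = (-5876/(-6379) - 20*1/15387) + 27 = (-5876*(-1/6379) - 20/15387) + 27 = (5876/6379 - 20/15387) + 27 = 90286432/98153673 + 27 = 2740435603/98153673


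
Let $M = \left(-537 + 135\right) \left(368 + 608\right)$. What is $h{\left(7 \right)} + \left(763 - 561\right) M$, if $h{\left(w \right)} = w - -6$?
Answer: $-79255091$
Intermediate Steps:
$M = -392352$ ($M = \left(-402\right) 976 = -392352$)
$h{\left(w \right)} = 6 + w$ ($h{\left(w \right)} = w + 6 = 6 + w$)
$h{\left(7 \right)} + \left(763 - 561\right) M = \left(6 + 7\right) + \left(763 - 561\right) \left(-392352\right) = 13 + \left(763 - 561\right) \left(-392352\right) = 13 + 202 \left(-392352\right) = 13 - 79255104 = -79255091$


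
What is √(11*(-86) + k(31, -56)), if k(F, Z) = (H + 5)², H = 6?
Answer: 5*I*√33 ≈ 28.723*I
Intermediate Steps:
k(F, Z) = 121 (k(F, Z) = (6 + 5)² = 11² = 121)
√(11*(-86) + k(31, -56)) = √(11*(-86) + 121) = √(-946 + 121) = √(-825) = 5*I*√33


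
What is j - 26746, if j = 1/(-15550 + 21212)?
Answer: -151435851/5662 ≈ -26746.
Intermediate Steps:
j = 1/5662 ≈ 0.00017662
j - 26746 = 1/5662 - 26746 = -151435851/5662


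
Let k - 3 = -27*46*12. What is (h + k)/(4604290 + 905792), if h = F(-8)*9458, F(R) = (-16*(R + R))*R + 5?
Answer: -6445865/1836694 ≈ -3.5095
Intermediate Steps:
F(R) = 5 - 32*R**2 (F(R) = (-32*R)*R + 5 = -32*R**2 + 5 = 5 - 32*R**2)
k = -14901 (k = 3 - 27*46*12 = 3 - 1242*12 = 3 - 14904 = -14901)
h = -19322694 (h = (5 - 32*(-8)**2)*9458 = (5 - 32*64)*9458 = (5 - 2048)*9458 = -2043*9458 = -19322694)
(h + k)/(4604290 + 905792) = (-19322694 - 14901)/(4604290 + 905792) = -19337595/5510082 = -19337595*1/5510082 = -6445865/1836694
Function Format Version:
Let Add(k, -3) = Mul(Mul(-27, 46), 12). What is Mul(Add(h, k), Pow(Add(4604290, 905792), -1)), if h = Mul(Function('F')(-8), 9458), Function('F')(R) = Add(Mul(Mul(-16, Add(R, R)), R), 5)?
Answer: Rational(-6445865, 1836694) ≈ -3.5095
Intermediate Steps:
Function('F')(R) = Add(5, Mul(-32, Pow(R, 2))) (Function('F')(R) = Add(Mul(Mul(-16, Mul(2, R)), R), 5) = Add(Mul(Mul(-32, R), R), 5) = Add(Mul(-32, Pow(R, 2)), 5) = Add(5, Mul(-32, Pow(R, 2))))
k = -14901 (k = Add(3, Mul(Mul(-27, 46), 12)) = Add(3, Mul(-1242, 12)) = Add(3, -14904) = -14901)
h = -19322694 (h = Mul(Add(5, Mul(-32, Pow(-8, 2))), 9458) = Mul(Add(5, Mul(-32, 64)), 9458) = Mul(Add(5, -2048), 9458) = Mul(-2043, 9458) = -19322694)
Mul(Add(h, k), Pow(Add(4604290, 905792), -1)) = Mul(Add(-19322694, -14901), Pow(Add(4604290, 905792), -1)) = Mul(-19337595, Pow(5510082, -1)) = Mul(-19337595, Rational(1, 5510082)) = Rational(-6445865, 1836694)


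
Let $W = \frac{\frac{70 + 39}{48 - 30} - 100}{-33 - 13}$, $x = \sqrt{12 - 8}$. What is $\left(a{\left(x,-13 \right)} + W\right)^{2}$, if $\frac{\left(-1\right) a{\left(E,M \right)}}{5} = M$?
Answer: $\frac{3081471121}{685584} \approx 4494.7$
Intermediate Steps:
$x = 2$ ($x = \sqrt{4} = 2$)
$a{\left(E,M \right)} = - 5 M$
$W = \frac{1691}{828}$ ($W = \frac{\frac{109}{18} - 100}{-46} = \left(109 \cdot \frac{1}{18} - 100\right) \left(- \frac{1}{46}\right) = \left(\frac{109}{18} - 100\right) \left(- \frac{1}{46}\right) = \left(- \frac{1691}{18}\right) \left(- \frac{1}{46}\right) = \frac{1691}{828} \approx 2.0423$)
$\left(a{\left(x,-13 \right)} + W\right)^{2} = \left(\left(-5\right) \left(-13\right) + \frac{1691}{828}\right)^{2} = \left(65 + \frac{1691}{828}\right)^{2} = \left(\frac{55511}{828}\right)^{2} = \frac{3081471121}{685584}$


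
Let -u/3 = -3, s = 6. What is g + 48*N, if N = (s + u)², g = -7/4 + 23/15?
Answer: 647987/60 ≈ 10800.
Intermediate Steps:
u = 9 (u = -3*(-3) = 9)
g = -13/60 (g = -7*¼ + 23*(1/15) = -7/4 + 23/15 = -13/60 ≈ -0.21667)
N = 225 (N = (6 + 9)² = 15² = 225)
g + 48*N = -13/60 + 48*225 = -13/60 + 10800 = 647987/60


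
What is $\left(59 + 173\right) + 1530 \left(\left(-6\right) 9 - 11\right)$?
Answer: $-99218$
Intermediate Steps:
$\left(59 + 173\right) + 1530 \left(\left(-6\right) 9 - 11\right) = 232 + 1530 \left(-54 - 11\right) = 232 + 1530 \left(-65\right) = 232 - 99450 = -99218$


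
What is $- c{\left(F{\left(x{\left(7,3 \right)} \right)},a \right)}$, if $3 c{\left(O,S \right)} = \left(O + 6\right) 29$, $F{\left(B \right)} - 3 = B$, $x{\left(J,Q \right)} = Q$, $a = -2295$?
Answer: $-116$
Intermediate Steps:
$F{\left(B \right)} = 3 + B$
$c{\left(O,S \right)} = 58 + \frac{29 O}{3}$ ($c{\left(O,S \right)} = \frac{\left(O + 6\right) 29}{3} = \frac{\left(6 + O\right) 29}{3} = \frac{174 + 29 O}{3} = 58 + \frac{29 O}{3}$)
$- c{\left(F{\left(x{\left(7,3 \right)} \right)},a \right)} = - (58 + \frac{29 \left(3 + 3\right)}{3}) = - (58 + \frac{29}{3} \cdot 6) = - (58 + 58) = \left(-1\right) 116 = -116$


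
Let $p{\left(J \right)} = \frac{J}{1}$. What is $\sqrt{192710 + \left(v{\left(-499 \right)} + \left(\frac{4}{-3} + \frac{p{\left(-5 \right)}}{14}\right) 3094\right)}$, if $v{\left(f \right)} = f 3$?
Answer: $\frac{2 \sqrt{418461}}{3} \approx 431.26$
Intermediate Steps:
$p{\left(J \right)} = J$ ($p{\left(J \right)} = J 1 = J$)
$v{\left(f \right)} = 3 f$
$\sqrt{192710 + \left(v{\left(-499 \right)} + \left(\frac{4}{-3} + \frac{p{\left(-5 \right)}}{14}\right) 3094\right)} = \sqrt{192710 + \left(3 \left(-499\right) + \left(\frac{4}{-3} - \frac{5}{14}\right) 3094\right)} = \sqrt{192710 + \left(-1497 + \left(4 \left(- \frac{1}{3}\right) - \frac{5}{14}\right) 3094\right)} = \sqrt{192710 + \left(-1497 + \left(- \frac{4}{3} - \frac{5}{14}\right) 3094\right)} = \sqrt{192710 - \frac{20182}{3}} = \sqrt{\frac{557948}{3}} = \frac{2 \sqrt{418461}}{3}$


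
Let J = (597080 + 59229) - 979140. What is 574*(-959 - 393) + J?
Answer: -1098879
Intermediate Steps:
J = -322831 (J = 656309 - 979140 = -322831)
574*(-959 - 393) + J = 574*(-959 - 393) - 322831 = 574*(-1352) - 322831 = -776048 - 322831 = -1098879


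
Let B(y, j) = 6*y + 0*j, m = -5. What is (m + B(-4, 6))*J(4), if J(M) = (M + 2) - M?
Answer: -58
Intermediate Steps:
B(y, j) = 6*y (B(y, j) = 6*y + 0 = 6*y)
J(M) = 2 (J(M) = (2 + M) - M = 2)
(m + B(-4, 6))*J(4) = (-5 + 6*(-4))*2 = (-5 - 24)*2 = -29*2 = -58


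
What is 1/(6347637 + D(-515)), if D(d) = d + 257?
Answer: 1/6347379 ≈ 1.5755e-7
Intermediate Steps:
D(d) = 257 + d
1/(6347637 + D(-515)) = 1/(6347637 + (257 - 515)) = 1/(6347637 - 258) = 1/6347379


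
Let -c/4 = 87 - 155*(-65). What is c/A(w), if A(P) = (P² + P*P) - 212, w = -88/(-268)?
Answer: 45617218/237675 ≈ 191.93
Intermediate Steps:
w = 22/67 (w = -88*(-1/268) = 22/67 ≈ 0.32836)
c = -40648 (c = -4*(87 - 155*(-65)) = -4*(87 + 10075) = -4*10162 = -40648)
A(P) = -212 + 2*P² (A(P) = (P² + P²) - 212 = 2*P² - 212 = -212 + 2*P²)
c/A(w) = -40648/(-212 + 2*(22/67)²) = -40648/(-212 + 2*(484/4489)) = -40648/(-212 + 968/4489) = -40648/(-950700/4489) = -40648*(-4489/950700) = 45617218/237675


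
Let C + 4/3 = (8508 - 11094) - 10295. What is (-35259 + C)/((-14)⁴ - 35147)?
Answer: -20632/1401 ≈ -14.727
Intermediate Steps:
C = -38647/3 (C = -4/3 + ((8508 - 11094) - 10295) = -4/3 + (-2586 - 10295) = -4/3 - 12881 = -38647/3 ≈ -12882.)
(-35259 + C)/((-14)⁴ - 35147) = (-35259 - 38647/3)/((-14)⁴ - 35147) = -144424/(3*(38416 - 35147)) = -144424/3/3269 = -144424/3*1/3269 = -20632/1401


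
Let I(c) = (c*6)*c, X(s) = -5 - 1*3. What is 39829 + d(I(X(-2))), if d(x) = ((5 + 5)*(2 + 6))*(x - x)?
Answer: 39829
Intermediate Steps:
X(s) = -8 (X(s) = -5 - 3 = -8)
I(c) = 6*c**2 (I(c) = (6*c)*c = 6*c**2)
d(x) = 0 (d(x) = (10*8)*0 = 80*0 = 0)
39829 + d(I(X(-2))) = 39829 + 0 = 39829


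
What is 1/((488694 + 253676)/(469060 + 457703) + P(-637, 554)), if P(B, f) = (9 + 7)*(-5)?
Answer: -926763/73398670 ≈ -0.012626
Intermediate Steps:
P(B, f) = -80 (P(B, f) = 16*(-5) = -80)
1/((488694 + 253676)/(469060 + 457703) + P(-637, 554)) = 1/((488694 + 253676)/(469060 + 457703) - 80) = 1/(742370/926763 - 80) = 1/(-73398670/926763) = -926763/73398670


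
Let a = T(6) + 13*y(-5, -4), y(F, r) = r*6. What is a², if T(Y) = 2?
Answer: 96100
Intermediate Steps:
y(F, r) = 6*r
a = -310 (a = 2 + 13*(6*(-4)) = 2 + 13*(-24) = 2 - 312 = -310)
a² = (-310)² = 96100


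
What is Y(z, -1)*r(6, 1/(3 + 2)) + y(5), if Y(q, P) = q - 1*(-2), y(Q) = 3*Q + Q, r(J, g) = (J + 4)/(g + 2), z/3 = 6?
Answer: 1220/11 ≈ 110.91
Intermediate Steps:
z = 18 (z = 3*6 = 18)
r(J, g) = (4 + J)/(2 + g)
y(Q) = 4*Q
Y(q, P) = 2 + q (Y(q, P) = q + 2 = 2 + q)
Y(z, -1)*r(6, 1/(3 + 2)) + y(5) = (2 + 18)*((4 + 6)/(2 + 1/(3 + 2))) + 4*5 = 20*(10/(2 + 1/5)) + 20 = 20*(10/(2 + ⅕)) + 20 = 20*(10/(11/5)) + 20 = 20*((5/11)*10) + 20 = 20*(50/11) + 20 = 1000/11 + 20 = 1220/11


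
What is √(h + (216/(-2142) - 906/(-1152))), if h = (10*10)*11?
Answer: √8978002005/2856 ≈ 33.177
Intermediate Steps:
h = 1100 (h = 100*11 = 1100)
√(h + (216/(-2142) - 906/(-1152))) = √(1100 + (216/(-2142) - 906/(-1152))) = √(1100 + (216*(-1/2142) - 906*(-1/1152))) = √(1100 + (-12/119 + 151/192)) = √(1100 + 15665/22848) = √(25148465/22848) = √8978002005/2856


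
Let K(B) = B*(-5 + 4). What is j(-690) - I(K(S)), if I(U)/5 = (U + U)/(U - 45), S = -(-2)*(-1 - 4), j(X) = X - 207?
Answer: -6259/7 ≈ -894.14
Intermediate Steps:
j(X) = -207 + X
S = -10 (S = -(-2)*(-5) = -1*10 = -10)
K(B) = -B (K(B) = B*(-1) = -B)
I(U) = 10*U/(-45 + U) (I(U) = 5*((U + U)/(U - 45)) = 5*((2*U)/(-45 + U)) = 5*(2*U/(-45 + U)) = 10*U/(-45 + U))
j(-690) - I(K(S)) = (-207 - 690) - 10*(-1*(-10))/(-45 - 1*(-10)) = -897 - 10*10/(-45 + 10) = -897 - 10*10/(-35) = -897 - 10*10*(-1)/35 = -897 - 1*(-20/7) = -897 + 20/7 = -6259/7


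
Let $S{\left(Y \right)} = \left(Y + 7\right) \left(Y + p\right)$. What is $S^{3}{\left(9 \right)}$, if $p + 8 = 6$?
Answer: $1404928$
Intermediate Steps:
$p = -2$ ($p = -8 + 6 = -2$)
$S{\left(Y \right)} = \left(-2 + Y\right) \left(7 + Y\right)$ ($S{\left(Y \right)} = \left(Y + 7\right) \left(Y - 2\right) = \left(7 + Y\right) \left(-2 + Y\right) = \left(-2 + Y\right) \left(7 + Y\right)$)
$S^{3}{\left(9 \right)} = \left(-14 + 9^{2} + 5 \cdot 9\right)^{3} = \left(-14 + 81 + 45\right)^{3} = 112^{3} = 1404928$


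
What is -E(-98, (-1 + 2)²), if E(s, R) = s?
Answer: 98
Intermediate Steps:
-E(-98, (-1 + 2)²) = -1*(-98) = 98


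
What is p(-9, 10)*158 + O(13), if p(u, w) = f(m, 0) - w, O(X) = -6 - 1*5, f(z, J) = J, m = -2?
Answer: -1591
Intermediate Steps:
O(X) = -11 (O(X) = -6 - 5 = -11)
p(u, w) = -w (p(u, w) = 0 - w = -w)
p(-9, 10)*158 + O(13) = -1*10*158 - 11 = -10*158 - 11 = -1580 - 11 = -1591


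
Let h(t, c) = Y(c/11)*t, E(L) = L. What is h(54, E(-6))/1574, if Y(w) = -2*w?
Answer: 324/8657 ≈ 0.037426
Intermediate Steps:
h(t, c) = -2*c*t/11 (h(t, c) = (-2*c/11)*t = -2*c*t/11)
h(54, E(-6))/1574 = -2/11*(-6)*54/1574 = (648/11)*(1/1574) = 324/8657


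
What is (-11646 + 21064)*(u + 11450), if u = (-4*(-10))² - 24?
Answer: 122678868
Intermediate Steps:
u = 1576 (u = 40² - 24 = 1600 - 24 = 1576)
(-11646 + 21064)*(u + 11450) = (-11646 + 21064)*(1576 + 11450) = 9418*13026 = 122678868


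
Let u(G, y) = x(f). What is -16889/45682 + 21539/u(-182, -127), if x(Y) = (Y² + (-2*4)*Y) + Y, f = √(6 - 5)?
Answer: -246011483/68523 ≈ -3590.2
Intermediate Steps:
f = 1 (f = √1 = 1)
x(Y) = Y² - 7*Y (x(Y) = (Y² - 8*Y) + Y = Y² - 7*Y)
u(G, y) = -6 (u(G, y) = 1*(-7 + 1) = 1*(-6) = -6)
-16889/45682 + 21539/u(-182, -127) = -16889/45682 + 21539/(-6) = -16889*1/45682 + 21539*(-⅙) = -16889/45682 - 21539/6 = -246011483/68523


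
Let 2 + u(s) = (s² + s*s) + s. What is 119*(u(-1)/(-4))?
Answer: 119/4 ≈ 29.750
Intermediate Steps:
u(s) = -2 + s + 2*s² (u(s) = -2 + ((s² + s*s) + s) = -2 + ((s² + s²) + s) = -2 + (2*s² + s) = -2 + (s + 2*s²) = -2 + s + 2*s²)
119*(u(-1)/(-4)) = 119*((-2 - 1 + 2*(-1)²)/(-4)) = 119*((-2 - 1 + 2*1)*(-¼)) = 119*((-2 - 1 + 2)*(-¼)) = 119*(-1*(-¼)) = 119*(¼) = 119/4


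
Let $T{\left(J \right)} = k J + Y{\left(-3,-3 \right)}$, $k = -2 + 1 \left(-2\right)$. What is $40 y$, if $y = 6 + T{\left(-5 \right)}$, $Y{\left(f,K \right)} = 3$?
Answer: $1160$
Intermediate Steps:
$k = -4$ ($k = -2 - 2 = -4$)
$T{\left(J \right)} = 3 - 4 J$ ($T{\left(J \right)} = - 4 J + 3 = 3 - 4 J$)
$y = 29$ ($y = 6 + \left(3 - -20\right) = 6 + \left(3 + 20\right) = 6 + 23 = 29$)
$40 y = 40 \cdot 29 = 1160$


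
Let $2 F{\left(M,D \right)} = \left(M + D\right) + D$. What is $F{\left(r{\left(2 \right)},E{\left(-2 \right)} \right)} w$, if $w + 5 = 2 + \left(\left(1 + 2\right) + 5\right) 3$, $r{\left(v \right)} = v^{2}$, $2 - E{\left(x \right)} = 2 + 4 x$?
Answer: $210$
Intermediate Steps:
$E{\left(x \right)} = - 4 x$ ($E{\left(x \right)} = 2 - \left(2 + 4 x\right) = - 4 x$)
$F{\left(M,D \right)} = D + \frac{M}{2}$ ($F{\left(M,D \right)} = \frac{\left(M + D\right) + D}{2} = \frac{\left(D + M\right) + D}{2} = \frac{M + 2 D}{2} = D + \frac{M}{2}$)
$w = 21$ ($w = -5 + \left(2 + \left(\left(1 + 2\right) + 5\right) 3\right) = -5 + \left(2 + \left(3 + 5\right) 3\right) = -5 + \left(2 + 8 \cdot 3\right) = -5 + \left(2 + 24\right) = -5 + 26 = 21$)
$F{\left(r{\left(2 \right)},E{\left(-2 \right)} \right)} w = \left(\left(-4\right) \left(-2\right) + \frac{2^{2}}{2}\right) 21 = \left(8 + \frac{1}{2} \cdot 4\right) 21 = \left(8 + 2\right) 21 = 10 \cdot 21 = 210$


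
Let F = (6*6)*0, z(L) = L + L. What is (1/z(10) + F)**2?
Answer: 1/400 ≈ 0.0025000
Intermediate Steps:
z(L) = 2*L
F = 0 (F = 36*0 = 0)
(1/z(10) + F)**2 = (1/(2*10) + 0)**2 = (1/20 + 0)**2 = (1/20)**2 = 1/400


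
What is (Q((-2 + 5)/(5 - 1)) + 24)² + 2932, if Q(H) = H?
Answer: 56713/16 ≈ 3544.6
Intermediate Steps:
(Q((-2 + 5)/(5 - 1)) + 24)² + 2932 = ((-2 + 5)/(5 - 1) + 24)² + 2932 = (3/4 + 24)² + 2932 = (3*(¼) + 24)² + 2932 = (¾ + 24)² + 2932 = (99/4)² + 2932 = 9801/16 + 2932 = 56713/16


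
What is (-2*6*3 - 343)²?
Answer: 143641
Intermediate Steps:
(-2*6*3 - 343)² = (-12*3 - 343)² = (-36 - 343)² = (-379)² = 143641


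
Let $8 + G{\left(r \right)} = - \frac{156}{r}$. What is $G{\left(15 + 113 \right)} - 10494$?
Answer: $- \frac{336103}{32} \approx -10503.0$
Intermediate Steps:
$G{\left(r \right)} = -8 - \frac{156}{r}$
$G{\left(15 + 113 \right)} - 10494 = \left(-8 - \frac{156}{15 + 113}\right) - 10494 = \left(-8 - \frac{156}{128}\right) - 10494 = \left(-8 - \frac{39}{32}\right) - 10494 = - \frac{295}{32} - 10494 = - \frac{336103}{32}$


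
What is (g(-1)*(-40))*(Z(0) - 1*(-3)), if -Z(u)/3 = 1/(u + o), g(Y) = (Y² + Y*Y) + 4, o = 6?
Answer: -600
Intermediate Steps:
g(Y) = 4 + 2*Y² (g(Y) = (Y² + Y²) + 4 = 2*Y² + 4 = 4 + 2*Y²)
Z(u) = -3/(6 + u) (Z(u) = -3/(u + 6) = -3/(6 + u))
(g(-1)*(-40))*(Z(0) - 1*(-3)) = ((4 + 2*(-1)²)*(-40))*(-3/(6 + 0) - 1*(-3)) = ((4 + 2*1)*(-40))*(-3/6 + 3) = ((4 + 2)*(-40))*(-3*⅙ + 3) = (6*(-40))*(-½ + 3) = -240*5/2 = -600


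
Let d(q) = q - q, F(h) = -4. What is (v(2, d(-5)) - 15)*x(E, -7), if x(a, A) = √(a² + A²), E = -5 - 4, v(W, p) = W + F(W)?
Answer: -17*√130 ≈ -193.83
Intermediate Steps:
d(q) = 0
v(W, p) = -4 + W (v(W, p) = W - 4 = -4 + W)
E = -9
x(a, A) = √(A² + a²)
(v(2, d(-5)) - 15)*x(E, -7) = ((-4 + 2) - 15)*√((-7)² + (-9)²) = (-2 - 15)*√(49 + 81) = -17*√130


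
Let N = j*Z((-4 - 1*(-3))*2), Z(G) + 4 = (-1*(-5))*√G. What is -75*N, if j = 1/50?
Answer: 6 - 15*I*√2/2 ≈ 6.0 - 10.607*I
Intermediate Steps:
Z(G) = -4 + 5*√G (Z(G) = -4 + (-1*(-5))*√G = -4 + 5*√G)
j = 1/50 ≈ 0.020000
N = -2/25 + I*√2/10 (N = (-4 + 5*√((-4 - 1*(-3))*2))/50 = (-4 + 5*√((-4 + 3)*2))/50 = (-4 + 5*√(-1*2))/50 = (-4 + 5*√(-2))/50 = (-4 + 5*(I*√2))/50 = (-4 + 5*I*√2)/50 = -2/25 + I*√2/10 ≈ -0.08 + 0.14142*I)
-75*N = -75*(-2/25 + I*√2/10) = 6 - 15*I*√2/2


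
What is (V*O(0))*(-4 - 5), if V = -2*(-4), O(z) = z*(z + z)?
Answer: 0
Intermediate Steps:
O(z) = 2*z² (O(z) = z*(2*z) = 2*z²)
V = 8
(V*O(0))*(-4 - 5) = (8*(2*0²))*(-4 - 5) = (8*(2*0))*(-9) = (8*0)*(-9) = 0*(-9) = 0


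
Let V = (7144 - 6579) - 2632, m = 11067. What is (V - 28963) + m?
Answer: -19963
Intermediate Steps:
V = -2067 (V = 565 - 2632 = -2067)
(V - 28963) + m = (-2067 - 28963) + 11067 = -31030 + 11067 = -19963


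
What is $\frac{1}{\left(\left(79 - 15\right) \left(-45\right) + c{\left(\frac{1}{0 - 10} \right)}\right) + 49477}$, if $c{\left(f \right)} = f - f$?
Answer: $\frac{1}{46597} \approx 2.1461 \cdot 10^{-5}$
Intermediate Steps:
$c{\left(f \right)} = 0$
$\frac{1}{\left(\left(79 - 15\right) \left(-45\right) + c{\left(\frac{1}{0 - 10} \right)}\right) + 49477} = \frac{1}{\left(\left(79 - 15\right) \left(-45\right) + 0\right) + 49477} = \frac{1}{\left(64 \left(-45\right) + 0\right) + 49477} = \frac{1}{\left(-2880 + 0\right) + 49477} = \frac{1}{-2880 + 49477} = \frac{1}{46597}$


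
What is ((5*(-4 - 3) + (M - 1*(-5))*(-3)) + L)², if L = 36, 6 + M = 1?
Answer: 1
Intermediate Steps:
M = -5 (M = -6 + 1 = -5)
((5*(-4 - 3) + (M - 1*(-5))*(-3)) + L)² = ((5*(-4 - 3) + (-5 - 1*(-5))*(-3)) + 36)² = ((5*(-7) + (-5 + 5)*(-3)) + 36)² = ((-35 + 0*(-3)) + 36)² = ((-35 + 0) + 36)² = (-35 + 36)² = 1² = 1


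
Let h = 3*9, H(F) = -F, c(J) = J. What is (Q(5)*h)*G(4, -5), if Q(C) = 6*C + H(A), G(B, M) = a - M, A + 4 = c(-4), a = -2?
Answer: 3078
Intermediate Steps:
A = -8 (A = -4 - 4 = -8)
G(B, M) = -2 - M
h = 27
Q(C) = 8 + 6*C (Q(C) = 6*C - 1*(-8) = 6*C + 8 = 8 + 6*C)
(Q(5)*h)*G(4, -5) = ((8 + 6*5)*27)*(-2 - 1*(-5)) = ((8 + 30)*27)*(-2 + 5) = (38*27)*3 = 1026*3 = 3078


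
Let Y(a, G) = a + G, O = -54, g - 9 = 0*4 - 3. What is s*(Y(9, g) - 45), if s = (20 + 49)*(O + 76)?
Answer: -45540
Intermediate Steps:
g = 6 (g = 9 + (0*4 - 3) = 9 + (0 - 3) = 9 - 3 = 6)
Y(a, G) = G + a
s = 1518 (s = (20 + 49)*(-54 + 76) = 69*22 = 1518)
s*(Y(9, g) - 45) = 1518*((6 + 9) - 45) = 1518*(15 - 45) = 1518*(-30) = -45540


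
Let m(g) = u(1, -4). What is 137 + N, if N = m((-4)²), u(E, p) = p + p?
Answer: 129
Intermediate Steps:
u(E, p) = 2*p
m(g) = -8 (m(g) = 2*(-4) = -8)
N = -8
137 + N = 137 - 8 = 129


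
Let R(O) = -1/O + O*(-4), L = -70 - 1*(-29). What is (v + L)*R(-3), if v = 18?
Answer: -851/3 ≈ -283.67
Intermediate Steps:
L = -41 (L = -70 + 29 = -41)
R(O) = -1/O - 4*O
(v + L)*R(-3) = (18 - 41)*(-1/(-3) - 4*(-3)) = -23*(-1*(-1/3) + 12) = -23*(1/3 + 12) = -23*37/3 = -851/3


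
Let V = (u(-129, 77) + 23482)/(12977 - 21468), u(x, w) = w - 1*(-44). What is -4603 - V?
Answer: -39060470/8491 ≈ -4600.2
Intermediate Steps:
u(x, w) = 44 + w (u(x, w) = w + 44 = 44 + w)
V = -23603/8491 (V = ((44 + 77) + 23482)/(12977 - 21468) = (121 + 23482)/(-8491) = 23603*(-1/8491) = -23603/8491 ≈ -2.7798)
-4603 - V = -4603 - 1*(-23603/8491) = -4603 + 23603/8491 = -39060470/8491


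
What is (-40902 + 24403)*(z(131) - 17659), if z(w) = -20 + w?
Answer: 289524452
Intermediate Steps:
(-40902 + 24403)*(z(131) - 17659) = (-40902 + 24403)*((-20 + 131) - 17659) = -16499*(111 - 17659) = -16499*(-17548) = 289524452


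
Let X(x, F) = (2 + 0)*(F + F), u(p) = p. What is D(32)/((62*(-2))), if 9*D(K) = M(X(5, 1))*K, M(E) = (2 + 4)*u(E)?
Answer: -64/93 ≈ -0.68817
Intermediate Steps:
X(x, F) = 4*F (X(x, F) = 2*(2*F) = 4*F)
M(E) = 6*E (M(E) = (2 + 4)*E = 6*E)
D(K) = 8*K/3 (D(K) = ((6*(4*1))*K)/9 = ((6*4)*K)/9 = (24*K)/9 = 8*K/3)
D(32)/((62*(-2))) = ((8/3)*32)/((62*(-2))) = (256/3)/(-124) = (256/3)*(-1/124) = -64/93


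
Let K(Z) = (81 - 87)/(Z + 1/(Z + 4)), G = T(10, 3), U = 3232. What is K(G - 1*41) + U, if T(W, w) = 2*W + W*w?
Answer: 190649/59 ≈ 3231.3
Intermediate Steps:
G = 50 (G = 10*(2 + 3) = 10*5 = 50)
K(Z) = -6/(Z + 1/(4 + Z))
K(G - 1*41) + U = 6*(-4 - (50 - 1*41))/(1 + (50 - 1*41)² + 4*(50 - 1*41)) + 3232 = 6*(-4 - (50 - 41))/(1 + (50 - 41)² + 4*(50 - 41)) + 3232 = 6*(-4 - 1*9)/(1 + 9² + 4*9) + 3232 = 6*(-4 - 9)/(1 + 81 + 36) + 3232 = 6*(-13)/118 + 3232 = 6*(1/118)*(-13) + 3232 = -39/59 + 3232 = 190649/59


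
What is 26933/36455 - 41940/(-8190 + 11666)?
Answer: -15601126/1377365 ≈ -11.327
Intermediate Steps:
26933/36455 - 41940/(-8190 + 11666) = 26933*(1/36455) - 41940/3476 = 1171/1585 - 41940*1/3476 = 1171/1585 - 10485/869 = -15601126/1377365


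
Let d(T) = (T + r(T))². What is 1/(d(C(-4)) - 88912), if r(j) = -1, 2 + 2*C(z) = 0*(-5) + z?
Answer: -1/88896 ≈ -1.1249e-5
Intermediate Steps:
C(z) = -1 + z/2 (C(z) = -1 + (0*(-5) + z)/2 = -1 + (0 + z)/2 = -1 + z/2)
d(T) = (-1 + T)² (d(T) = (T - 1)² = (-1 + T)²)
1/(d(C(-4)) - 88912) = 1/((-1 + (-1 + (½)*(-4)))² - 88912) = 1/((-1 + (-1 - 2))² - 88912) = 1/((-1 - 3)² - 88912) = 1/((-4)² - 88912) = 1/(16 - 88912) = 1/(-88896) = -1/88896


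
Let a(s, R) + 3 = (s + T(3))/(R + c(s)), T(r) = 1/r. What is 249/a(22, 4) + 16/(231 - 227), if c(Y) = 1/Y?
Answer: 69175/673 ≈ 102.79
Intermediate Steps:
a(s, R) = -3 + (⅓ + s)/(R + 1/s) (a(s, R) = -3 + (s + 1/3)/(R + 1/s) = -3 + (s + ⅓)/(R + 1/s) = -3 + (⅓ + s)/(R + 1/s))
249/a(22, 4) + 16/(231 - 227) = 249/(((-9 - 1*22*(-1 - 3*22 + 9*4))/(3*(1 + 4*22)))) + 16/(231 - 227) = 249/(((-9 - 1*22*(-1 - 66 + 36))/(3*(1 + 88)))) + 16/4 = 249/(((⅓)*(-9 - 1*22*(-31))/89)) + 16*(¼) = 249/(((⅓)*(1/89)*(-9 + 682))) + 4 = 249/(((⅓)*(1/89)*673)) + 4 = 249/(673/267) + 4 = 249*(267/673) + 4 = 66483/673 + 4 = 69175/673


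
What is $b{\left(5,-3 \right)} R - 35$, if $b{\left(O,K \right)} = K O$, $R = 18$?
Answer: $-305$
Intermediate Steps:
$b{\left(5,-3 \right)} R - 35 = \left(-3\right) 5 \cdot 18 - 35 = \left(-15\right) 18 - 35 = -270 - 35 = -305$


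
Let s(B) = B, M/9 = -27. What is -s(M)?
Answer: 243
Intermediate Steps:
M = -243 (M = 9*(-27) = -243)
-s(M) = -1*(-243) = 243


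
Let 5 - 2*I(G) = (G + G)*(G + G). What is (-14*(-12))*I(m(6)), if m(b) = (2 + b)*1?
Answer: -21084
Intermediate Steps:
m(b) = 2 + b
I(G) = 5/2 - 2*G**2 (I(G) = 5/2 - (G + G)*(G + G)/2 = 5/2 - 2*G*2*G/2 = 5/2 - 2*G**2)
(-14*(-12))*I(m(6)) = (-14*(-12))*(5/2 - 2*(2 + 6)**2) = 168*(5/2 - 2*8**2) = 168*(5/2 - 2*64) = 168*(5/2 - 128) = 168*(-251/2) = -21084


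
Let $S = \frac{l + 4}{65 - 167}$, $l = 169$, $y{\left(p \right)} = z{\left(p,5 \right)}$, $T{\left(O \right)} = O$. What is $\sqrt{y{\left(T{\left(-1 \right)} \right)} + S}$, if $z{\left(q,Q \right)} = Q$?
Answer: $\frac{\sqrt{34374}}{102} \approx 1.8177$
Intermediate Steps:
$y{\left(p \right)} = 5$
$S = - \frac{173}{102}$ ($S = \frac{169 + 4}{65 - 167} = \frac{173}{-102} = 173 \left(- \frac{1}{102}\right) = - \frac{173}{102} \approx -1.6961$)
$\sqrt{y{\left(T{\left(-1 \right)} \right)} + S} = \sqrt{5 - \frac{173}{102}} = \sqrt{\frac{337}{102}} = \frac{\sqrt{34374}}{102}$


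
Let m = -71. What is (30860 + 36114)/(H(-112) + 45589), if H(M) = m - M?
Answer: 33487/22815 ≈ 1.4678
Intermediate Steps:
H(M) = -71 - M
(30860 + 36114)/(H(-112) + 45589) = (30860 + 36114)/((-71 - 1*(-112)) + 45589) = 66974/((-71 + 112) + 45589) = 66974/(41 + 45589) = 66974/45630 = 66974*(1/45630) = 33487/22815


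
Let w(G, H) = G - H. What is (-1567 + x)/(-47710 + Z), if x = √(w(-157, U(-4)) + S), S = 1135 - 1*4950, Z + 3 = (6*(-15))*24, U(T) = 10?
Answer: 1567/49873 - I*√3982/49873 ≈ 0.03142 - 0.0012653*I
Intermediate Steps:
Z = -2163 (Z = -3 + (6*(-15))*24 = -3 - 90*24 = -3 - 2160 = -2163)
S = -3815 (S = 1135 - 4950 = -3815)
x = I*√3982 (x = √((-157 - 1*10) - 3815) = √((-157 - 10) - 3815) = √(-167 - 3815) = √(-3982) = I*√3982 ≈ 63.103*I)
(-1567 + x)/(-47710 + Z) = (-1567 + I*√3982)/(-47710 - 2163) = (-1567 + I*√3982)/(-49873) = (-1567 + I*√3982)*(-1/49873) = 1567/49873 - I*√3982/49873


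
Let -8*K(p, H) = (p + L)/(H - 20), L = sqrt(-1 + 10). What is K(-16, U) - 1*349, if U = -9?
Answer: -80981/232 ≈ -349.06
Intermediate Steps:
L = 3 (L = sqrt(9) = 3)
K(p, H) = -(3 + p)/(8*(-20 + H)) (K(p, H) = -(p + 3)/(8*(H - 20)) = -(3 + p)/(8*(-20 + H)))
K(-16, U) - 1*349 = (-3 - 1*(-16))/(8*(-20 - 9)) - 1*349 = (1/8)*(-3 + 16)/(-29) - 349 = (1/8)*(-1/29)*13 - 349 = -13/232 - 349 = -80981/232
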